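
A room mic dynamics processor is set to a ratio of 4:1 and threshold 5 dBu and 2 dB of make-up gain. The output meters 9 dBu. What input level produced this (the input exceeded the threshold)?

Before make-up, the level was 9 − 2 = 7 dBu.
That's 2 dB above the 5 dBu threshold.
Input overshoot = R × output overshoot = 8 dB → input = 5 + 8 = 13 dBu.

13 dBu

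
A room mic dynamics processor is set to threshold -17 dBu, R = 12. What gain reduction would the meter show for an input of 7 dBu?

22 dB

7 dBu exceeds the threshold by 24 dB.
At 12:1, output sits 24/12 = 2 dB above threshold.
GR = overshoot in − overshoot out = 24 − 2 = 22 dB.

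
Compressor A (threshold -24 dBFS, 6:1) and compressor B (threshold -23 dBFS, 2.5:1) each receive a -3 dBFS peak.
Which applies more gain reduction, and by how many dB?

A: overshoot 21 dB → output overshoot 3.5 dB → GR 17.5 dB.
B: overshoot 20 dB → output overshoot 8 dB → GR 12 dB.
A reduces 5.5 dB more.

A, by 5.5 dB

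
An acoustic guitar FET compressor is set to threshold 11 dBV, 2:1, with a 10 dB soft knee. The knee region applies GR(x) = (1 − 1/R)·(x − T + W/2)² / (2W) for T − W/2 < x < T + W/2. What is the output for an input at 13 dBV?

11.775 dBV

x − T + W/2 = 13 − 11 + 5 = 7.
GR = (1 − 1/2) × 7² / 20 = 0.5 × 49 / 20 = 1.225 dB.
Output = 13 − 1.225 = 11.775 dBV.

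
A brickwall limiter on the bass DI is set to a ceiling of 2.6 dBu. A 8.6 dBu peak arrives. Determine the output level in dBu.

The limiter clamps the peak to its 2.6 dBu ceiling.

2.6 dBu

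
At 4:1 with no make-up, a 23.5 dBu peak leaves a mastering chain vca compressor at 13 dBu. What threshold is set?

9.5 dBu

Gain reduction = 23.5 − 13 = 10.5 dB; output overshoot = GR / (R − 1) = 10.5 / 3 = 3.5 dB.
Threshold = output − output overshoot = 13 − 3.5 = 9.5 dBu.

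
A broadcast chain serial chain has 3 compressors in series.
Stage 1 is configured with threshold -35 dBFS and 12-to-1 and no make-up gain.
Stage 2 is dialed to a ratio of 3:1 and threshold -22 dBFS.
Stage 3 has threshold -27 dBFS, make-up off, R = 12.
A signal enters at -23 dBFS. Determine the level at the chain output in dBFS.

Stage 1: 12 dB above -35 dBFS, reduced 12:1 to 1 dB above → -34 dBFS.
Stage 2: below threshold (-34 ≤ -22); passes unchanged; output -34 dBFS.
Stage 3: -34 dBFS is at or below the -27 dBFS threshold — no compression; output -34 dBFS.

-34 dBFS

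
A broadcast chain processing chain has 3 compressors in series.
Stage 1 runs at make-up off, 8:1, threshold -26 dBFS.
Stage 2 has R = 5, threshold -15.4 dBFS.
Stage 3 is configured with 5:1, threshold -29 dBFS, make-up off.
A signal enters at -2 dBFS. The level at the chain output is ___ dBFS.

-27.8 dBFS

Stage 1: -2 dBFS is 24 dB over -26 dBFS; at 8:1 that becomes 3 dB over, giving -23 dBFS.
Stage 2: -23 dBFS ≤ -15.4 dBFS, so stage 2 doesn't engage; output -23 dBFS.
Stage 3: overshoot 6 dB → 6/5 = 1.2 dB → -27.8 dBFS.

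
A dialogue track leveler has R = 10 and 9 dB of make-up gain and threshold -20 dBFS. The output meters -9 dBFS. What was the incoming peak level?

Stripping the +9 dB make-up gives -18 dBFS at the gain stage.
That's 2 dB above the -20 dBFS threshold.
Input overshoot = R × output overshoot = 20 dB → input = -20 + 20 = 0 dBFS.

0 dBFS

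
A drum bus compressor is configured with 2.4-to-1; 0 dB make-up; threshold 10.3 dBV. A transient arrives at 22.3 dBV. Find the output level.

22.3 dBV sits 12 dB over threshold.
2.4:1 compression reduces that to 12/2.4 = 5 dB over.
That puts the output at 15.3 dBV.

15.3 dBV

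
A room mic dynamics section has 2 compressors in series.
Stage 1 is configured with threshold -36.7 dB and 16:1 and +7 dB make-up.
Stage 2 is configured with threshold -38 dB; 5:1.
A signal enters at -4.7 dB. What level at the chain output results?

-35.94 dB

Stage 1: overshoot 32 dB → 32/16 = 2 dB → -34.7 dB; +7 dB make-up → -27.7 dB.
Stage 2: overshoot 10.3 dB → 10.3/5 = 2.06 dB → -35.94 dB.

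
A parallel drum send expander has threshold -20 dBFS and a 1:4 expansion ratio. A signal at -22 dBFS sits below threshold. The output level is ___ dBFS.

Undershoot = (-20) − (-22) = 2 dB.
At 1:4, that expands to 8 dB under threshold.
Output = -20 − 8 = -28 dBFS.

-28 dBFS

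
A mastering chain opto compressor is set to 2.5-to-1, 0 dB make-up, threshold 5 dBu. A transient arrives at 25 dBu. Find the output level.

25 dBu sits 20 dB over threshold.
2.5:1 compression reduces that to 20/2.5 = 8 dB over.
That puts the output at 13 dBu.

13 dBu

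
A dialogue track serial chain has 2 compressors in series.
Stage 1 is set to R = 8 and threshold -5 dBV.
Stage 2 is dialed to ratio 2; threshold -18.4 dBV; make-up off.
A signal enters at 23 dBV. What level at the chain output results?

Stage 1: 23 dBV is 28 dB over -5 dBV; at 8:1 that becomes 3.5 dB over, giving -1.5 dBV.
Stage 2: -1.5 dBV is 16.9 dB over -18.4 dBV; at 2:1 that becomes 8.45 dB over, giving -9.95 dBV.

-9.95 dBV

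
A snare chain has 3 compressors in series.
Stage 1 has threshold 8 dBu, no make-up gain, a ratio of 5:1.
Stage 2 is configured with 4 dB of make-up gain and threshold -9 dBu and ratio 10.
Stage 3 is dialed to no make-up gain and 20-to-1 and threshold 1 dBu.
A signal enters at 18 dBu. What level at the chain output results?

-3.1 dBu

Stage 1: 10 dB above 8 dBu, reduced 5:1 to 2 dB above → 10 dBu.
Stage 2: overshoot 19 dB → 19/10 = 1.9 dB → -7.1 dBu; +4 dB make-up → -3.1 dBu.
Stage 3: -3.1 dBu is at or below the 1 dBu threshold — no compression; output -3.1 dBu.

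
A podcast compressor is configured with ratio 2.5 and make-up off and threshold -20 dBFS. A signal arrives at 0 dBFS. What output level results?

The input is 20 dB above the -20 dBFS threshold.
The 20 dB excess becomes 8 dB after 2.5:1 reduction.
That puts the output at -12 dBFS.

-12 dBFS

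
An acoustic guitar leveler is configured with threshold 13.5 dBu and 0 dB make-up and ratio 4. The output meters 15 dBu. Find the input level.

19.5 dBu

That's 1.5 dB above the 13.5 dBu threshold.
Before 4:1 compression the overshoot was 1.5 × 4 = 6 dB, so input = 13.5 + 6 = 19.5 dBu.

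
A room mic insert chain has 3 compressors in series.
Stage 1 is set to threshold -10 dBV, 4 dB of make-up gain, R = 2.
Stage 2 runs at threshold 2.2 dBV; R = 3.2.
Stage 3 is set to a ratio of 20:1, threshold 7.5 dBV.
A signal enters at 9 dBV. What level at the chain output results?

Stage 1: overshoot 19 dB → 19/2 = 9.5 dB → -0.5 dBV; +4 dB make-up → 3.5 dBV.
Stage 2: 3.5 dBV is 1.3 dB over 2.2 dBV; at 3.2:1 that becomes 0.40625 dB over, giving 2.60625 dBV.
Stage 3: 2.60625 dBV ≤ 7.5 dBV, so stage 3 doesn't engage; output 2.60625 dBV.

2.60625 dBV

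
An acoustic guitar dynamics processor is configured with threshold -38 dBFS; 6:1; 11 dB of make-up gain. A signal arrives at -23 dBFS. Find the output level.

-23 dBFS sits 15 dB over threshold.
The 15 dB excess becomes 2.5 dB after 6:1 reduction.
That puts the output at -35.5 dBFS; make-up adds 11 dB, giving -24.5 dBFS.

-24.5 dBFS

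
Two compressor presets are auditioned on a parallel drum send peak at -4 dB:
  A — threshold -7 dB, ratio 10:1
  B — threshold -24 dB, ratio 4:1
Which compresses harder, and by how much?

B, by 12.3 dB

A: 3 dB over, compressed to 0.3 dB over, so 2.7 dB of GR.
B: 20 dB over, compressed to 5 dB over, so 15 dB of GR.
Difference: 12.3 dB in favour of B.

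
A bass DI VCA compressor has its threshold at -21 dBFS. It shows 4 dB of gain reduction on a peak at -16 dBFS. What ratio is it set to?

Input overshoot = -16 − (-21) = 5 dB.
Output overshoot = 5 − 4 = 1 dB.
Ratio = input overshoot / output overshoot = 5 / 1 = 5.

5:1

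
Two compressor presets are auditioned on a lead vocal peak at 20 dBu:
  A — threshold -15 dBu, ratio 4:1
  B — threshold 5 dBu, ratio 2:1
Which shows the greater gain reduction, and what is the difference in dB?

A, by 18.75 dB

A: overshoot 35 dB → output overshoot 8.75 dB → GR 26.25 dB.
B: overshoot 15 dB → output overshoot 7.5 dB → GR 7.5 dB.
Difference: 18.75 dB in favour of A.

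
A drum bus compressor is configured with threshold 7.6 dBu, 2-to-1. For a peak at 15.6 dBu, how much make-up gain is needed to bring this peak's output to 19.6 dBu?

8 dB

Without make-up, output = threshold + overshoot/2 = 7.6 + 4 = 11.6 dBu.
Gap to target: 8 dB.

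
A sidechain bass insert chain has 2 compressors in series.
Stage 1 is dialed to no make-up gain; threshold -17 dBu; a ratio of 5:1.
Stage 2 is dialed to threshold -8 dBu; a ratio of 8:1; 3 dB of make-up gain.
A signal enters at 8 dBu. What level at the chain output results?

-9 dBu

Stage 1: overshoot 25 dB → 25/5 = 5 dB → -12 dBu.
Stage 2: -12 dBu ≤ -8 dBu, so stage 2 doesn't engage; make-up brings it to -9 dBu.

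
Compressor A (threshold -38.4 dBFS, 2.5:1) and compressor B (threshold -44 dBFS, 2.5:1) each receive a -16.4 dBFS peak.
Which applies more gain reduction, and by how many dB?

B, by 3.36 dB

A: GR = 22 − 22/2.5 = 13.2 dB.
B: GR = 27.6 − 27.6/2.5 = 16.56 dB.
B applies 3.36 dB more gain reduction.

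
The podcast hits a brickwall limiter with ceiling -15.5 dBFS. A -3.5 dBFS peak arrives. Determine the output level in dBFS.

At ∞:1, everything above -15.5 dBFS is held at the ceiling.

-15.5 dBFS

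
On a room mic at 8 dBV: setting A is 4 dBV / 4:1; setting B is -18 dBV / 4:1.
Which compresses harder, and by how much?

B, by 16.5 dB

A: 4 dB over, compressed to 1 dB over, so 3 dB of GR.
B: 26 dB over, compressed to 6.5 dB over, so 19.5 dB of GR.
B applies 16.5 dB more gain reduction.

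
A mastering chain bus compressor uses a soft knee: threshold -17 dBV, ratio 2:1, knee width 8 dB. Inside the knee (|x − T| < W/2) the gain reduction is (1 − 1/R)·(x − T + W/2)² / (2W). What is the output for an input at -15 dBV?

-16.125 dBV

x − T + W/2 = -15 − (-17) + 4 = 6.
GR = (1 − 1/2) × 6² / 16 = 0.5 × 36 / 16 = 1.125 dB.
Output = -15 − 1.125 = -16.125 dBV.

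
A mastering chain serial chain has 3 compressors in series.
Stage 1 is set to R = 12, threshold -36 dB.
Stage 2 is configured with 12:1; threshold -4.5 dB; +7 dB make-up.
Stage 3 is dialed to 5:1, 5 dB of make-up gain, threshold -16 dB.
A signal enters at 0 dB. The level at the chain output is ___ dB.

Stage 1: overshoot 36 dB → 36/12 = 3 dB → -33 dB.
Stage 2: -33 dB ≤ -4.5 dB, so stage 2 doesn't engage; make-up brings it to -26 dB.
Stage 3: below threshold (-26 ≤ -16); passes unchanged; make-up brings it to -21 dB.

-21 dB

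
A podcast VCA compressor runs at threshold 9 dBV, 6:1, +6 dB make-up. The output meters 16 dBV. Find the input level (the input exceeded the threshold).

Stripping the +6 dB make-up gives 10 dBV at the gain stage.
That's 1 dB above the 9 dBV threshold.
Before 6:1 compression the overshoot was 1 × 6 = 6 dB, so input = 9 + 6 = 15 dBV.

15 dBV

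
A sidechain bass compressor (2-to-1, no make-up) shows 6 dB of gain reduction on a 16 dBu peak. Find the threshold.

4 dBu

Let T be the threshold. Output overshoot = (input overshoot)/R, so 10 − T = (16 − T)/2.
2·(10 − T) = 16 − T → 1·T = 20 − 16 = 4.
T = 4/1 = 4 dBu.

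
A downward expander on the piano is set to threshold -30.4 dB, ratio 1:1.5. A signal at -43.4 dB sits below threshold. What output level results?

-49.9 dB

Undershoot = (-30.4) − (-43.4) = 13 dB.
At 1:1.5, that expands to 19.5 dB under threshold.
Output = -30.4 − 19.5 = -49.9 dB.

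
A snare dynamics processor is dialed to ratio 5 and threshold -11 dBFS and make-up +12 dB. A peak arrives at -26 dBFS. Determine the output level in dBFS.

-26 dBFS is 15 dB below the -11 dBFS threshold, so no gain reduction is applied.
Make-up gain adds 12 dB: -26 + 12 = -14 dBFS.

-14 dBFS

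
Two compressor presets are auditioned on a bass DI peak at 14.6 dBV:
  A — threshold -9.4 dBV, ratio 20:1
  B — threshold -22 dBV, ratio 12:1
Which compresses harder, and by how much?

A: 24 dB over, compressed to 1.2 dB over, so 22.8 dB of GR.
B: 36.6 dB over, compressed to 3.05 dB over, so 33.55 dB of GR.
Difference: 10.75 dB in favour of B.

B, by 10.75 dB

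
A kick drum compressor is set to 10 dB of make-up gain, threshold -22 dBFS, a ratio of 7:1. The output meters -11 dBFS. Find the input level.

-15 dBFS

Remove make-up: -11 − 10 = -21 dBFS.
That's 1 dB above the -22 dBFS threshold.
Input overshoot = R × output overshoot = 7 dB → input = -22 + 7 = -15 dBFS.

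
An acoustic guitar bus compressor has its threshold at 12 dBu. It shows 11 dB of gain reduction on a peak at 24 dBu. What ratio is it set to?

12:1

Input overshoot = 24 − 12 = 12 dB.
Output overshoot = 12 − 11 = 1 dB.
Ratio = input overshoot / output overshoot = 12 / 1 = 12.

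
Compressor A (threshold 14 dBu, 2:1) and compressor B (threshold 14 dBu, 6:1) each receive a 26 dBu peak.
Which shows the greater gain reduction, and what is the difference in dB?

A: overshoot 12 dB → output overshoot 6 dB → GR 6 dB.
B: overshoot 12 dB → output overshoot 2 dB → GR 10 dB.
B applies 4 dB more gain reduction.

B, by 4 dB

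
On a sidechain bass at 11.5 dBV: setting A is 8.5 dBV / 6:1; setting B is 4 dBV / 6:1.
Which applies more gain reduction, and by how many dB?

B, by 3.75 dB

A: GR = 3 − 3/6 = 2.5 dB.
B: GR = 7.5 − 7.5/6 = 6.25 dB.
B reduces 3.75 dB more.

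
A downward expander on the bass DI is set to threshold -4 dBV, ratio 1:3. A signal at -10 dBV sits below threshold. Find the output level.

The input is 6 dB below the -4 dBV threshold.
A 1:3 expander multiplies undershoot by 3: 6 × 3 = 18 dB below threshold.
Output = -4 − 18 = -22 dBV.

-22 dBV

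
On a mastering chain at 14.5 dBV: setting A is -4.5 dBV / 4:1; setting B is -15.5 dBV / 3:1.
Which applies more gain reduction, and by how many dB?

B, by 5.75 dB

A: GR = 19 − 19/4 = 14.25 dB.
B: GR = 30 − 30/3 = 20 dB.
B applies 5.75 dB more gain reduction.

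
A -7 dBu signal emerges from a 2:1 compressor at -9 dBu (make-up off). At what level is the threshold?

Gain reduction = -7 − (-9) = 2 dB; output overshoot = GR / (R − 1) = 2 / 1 = 2 dB.
Threshold = output − output overshoot = -9 − 2 = -11 dBu.

-11 dBu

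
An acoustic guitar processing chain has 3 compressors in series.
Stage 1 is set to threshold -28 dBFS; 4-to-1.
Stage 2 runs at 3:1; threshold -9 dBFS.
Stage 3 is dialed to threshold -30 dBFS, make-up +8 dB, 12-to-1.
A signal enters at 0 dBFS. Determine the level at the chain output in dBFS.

Stage 1: overshoot 28 dB → 28/4 = 7 dB → -21 dBFS.
Stage 2: -21 dBFS ≤ -9 dBFS, so stage 2 doesn't engage; output -21 dBFS.
Stage 3: 9 dB above -30 dBFS, reduced 12:1 to 0.75 dB above → -29.25 dBFS; +8 dB make-up → -21.25 dBFS.

-21.25 dBFS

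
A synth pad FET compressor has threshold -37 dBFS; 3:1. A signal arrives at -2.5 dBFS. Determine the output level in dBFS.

Overshoot: -2.5 − (-37) = 34.5 dB.
At 3:1 the overshoot is divided by 3, leaving 11.5 dB above threshold.
So the level is -37 + 11.5 = -25.5 dBFS.

-25.5 dBFS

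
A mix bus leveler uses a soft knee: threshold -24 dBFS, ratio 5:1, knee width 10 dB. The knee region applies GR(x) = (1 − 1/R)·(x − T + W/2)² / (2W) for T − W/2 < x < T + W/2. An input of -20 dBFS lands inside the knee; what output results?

-23.24 dBFS

x − T + W/2 = -20 − (-24) + 5 = 9.
GR = (1 − 1/5) × 9² / 20 = 0.8 × 81 / 20 = 3.24 dB.
Output = -20 − 3.24 = -23.24 dBFS.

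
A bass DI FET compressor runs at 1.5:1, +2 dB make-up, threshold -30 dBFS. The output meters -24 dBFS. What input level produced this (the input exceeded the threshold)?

Remove make-up: -24 − 2 = -26 dBFS.
Post-compression overshoot = -26 − (-30) = 4 dB.
Undo the ratio: input overshoot = 4 × 1.5 = 6 dB, giving input = -24 dBFS.

-24 dBFS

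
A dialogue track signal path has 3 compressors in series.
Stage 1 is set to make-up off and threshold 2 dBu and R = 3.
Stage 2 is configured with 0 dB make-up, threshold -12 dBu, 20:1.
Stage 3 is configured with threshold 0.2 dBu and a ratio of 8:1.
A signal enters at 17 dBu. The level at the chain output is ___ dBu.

-11.05 dBu

Stage 1: overshoot 15 dB → 15/3 = 5 dB → 7 dBu.
Stage 2: 7 dBu is 19 dB over -12 dBu; at 20:1 that becomes 0.95 dB over, giving -11.05 dBu.
Stage 3: -11.05 dBu is at or below the 0.2 dBu threshold — no compression; output -11.05 dBu.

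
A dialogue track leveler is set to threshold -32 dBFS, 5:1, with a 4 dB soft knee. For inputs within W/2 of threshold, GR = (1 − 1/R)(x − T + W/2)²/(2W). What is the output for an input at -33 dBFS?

x − T + W/2 = -33 − (-32) + 2 = 1.
GR = (1 − 1/5) × 1² / 8 = 0.8 × 1 / 8 = 0.1 dB.
Output = -33 − 0.1 = -33.1 dBFS.

-33.1 dBFS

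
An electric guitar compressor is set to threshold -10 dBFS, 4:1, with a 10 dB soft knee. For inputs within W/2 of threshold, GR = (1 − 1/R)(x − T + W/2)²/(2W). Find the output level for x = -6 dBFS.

-9.0375 dBFS

x − T + W/2 = -6 − (-10) + 5 = 9.
GR = (1 − 1/4) × 9² / 20 = 0.75 × 81 / 20 = 3.0375 dB.
Output = -6 − 3.0375 = -9.0375 dBFS.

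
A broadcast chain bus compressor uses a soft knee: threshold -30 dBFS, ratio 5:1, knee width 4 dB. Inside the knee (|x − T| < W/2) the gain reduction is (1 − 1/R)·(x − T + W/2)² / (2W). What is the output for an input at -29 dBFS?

-29.9 dBFS

x − T + W/2 = -29 − (-30) + 2 = 3.
GR = (1 − 1/5) × 3² / 8 = 0.8 × 9 / 8 = 0.9 dB.
Output = -29 − 0.9 = -29.9 dBFS.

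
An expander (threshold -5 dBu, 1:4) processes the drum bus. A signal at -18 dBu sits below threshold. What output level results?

Below threshold, a 1:4 expander applies gain = (4−1)×(T − x) of attenuation.
(4−1) × 13 = 39 dB, so output = -18 − 39 = -57 dBu.

-57 dBu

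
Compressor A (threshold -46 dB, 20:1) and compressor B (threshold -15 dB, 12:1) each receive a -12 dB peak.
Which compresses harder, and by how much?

A, by 29.55 dB

A: overshoot 34 dB → output overshoot 1.7 dB → GR 32.3 dB.
B: overshoot 3 dB → output overshoot 0.25 dB → GR 2.75 dB.
A applies 29.55 dB more gain reduction.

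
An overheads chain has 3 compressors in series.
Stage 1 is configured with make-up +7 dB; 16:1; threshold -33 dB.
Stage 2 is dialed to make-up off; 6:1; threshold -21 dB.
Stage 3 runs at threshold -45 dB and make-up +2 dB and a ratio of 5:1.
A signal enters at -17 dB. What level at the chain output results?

-39 dB

Stage 1: -17 dB is 16 dB over -33 dB; at 16:1 that becomes 1 dB over, giving -32 dB; +7 dB make-up → -25 dB.
Stage 2: -25 dB ≤ -21 dB, so stage 2 doesn't engage; output -25 dB.
Stage 3: 20 dB above -45 dB, reduced 5:1 to 4 dB above → -41 dB; +2 dB make-up → -39 dB.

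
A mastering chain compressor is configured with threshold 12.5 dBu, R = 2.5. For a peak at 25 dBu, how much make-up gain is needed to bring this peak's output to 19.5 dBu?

2 dB

Without make-up, output = threshold + overshoot/2.5 = 12.5 + 5 = 17.5 dBu.
Gap to target: 2 dB.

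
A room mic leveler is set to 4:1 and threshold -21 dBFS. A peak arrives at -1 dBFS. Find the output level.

-1 dBFS sits 20 dB over threshold.
4:1 compression reduces that to 20/4 = 5 dB over.
That puts the output at -16 dBFS.

-16 dBFS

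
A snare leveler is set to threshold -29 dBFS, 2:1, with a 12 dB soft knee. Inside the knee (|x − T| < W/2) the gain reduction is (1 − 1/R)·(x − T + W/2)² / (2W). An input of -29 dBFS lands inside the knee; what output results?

-29.75 dBFS

x − T + W/2 = -29 − (-29) + 6 = 6.
GR = (1 − 1/2) × 6² / 24 = 0.5 × 36 / 24 = 0.75 dB.
Output = -29 − 0.75 = -29.75 dBFS.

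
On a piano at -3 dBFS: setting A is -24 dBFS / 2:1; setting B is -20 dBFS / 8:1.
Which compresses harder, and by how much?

B, by 4.375 dB

A: 21 dB over, compressed to 10.5 dB over, so 10.5 dB of GR.
B: 17 dB over, compressed to 2.125 dB over, so 14.875 dB of GR.
B applies 4.375 dB more gain reduction.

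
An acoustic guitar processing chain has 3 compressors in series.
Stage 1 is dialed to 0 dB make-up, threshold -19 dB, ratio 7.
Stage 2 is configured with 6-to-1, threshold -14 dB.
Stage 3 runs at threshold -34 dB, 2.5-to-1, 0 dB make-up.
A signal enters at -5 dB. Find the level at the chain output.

Stage 1: overshoot 14 dB → 14/7 = 2 dB → -17 dB.
Stage 2: -17 dB ≤ -14 dB, so stage 2 doesn't engage; output -17 dB.
Stage 3: -17 dB is 17 dB over -34 dB; at 2.5:1 that becomes 6.8 dB over, giving -27.2 dB.

-27.2 dB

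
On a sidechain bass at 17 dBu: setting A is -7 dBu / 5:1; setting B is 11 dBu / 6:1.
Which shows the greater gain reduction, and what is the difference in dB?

A: 24 dB over, compressed to 4.8 dB over, so 19.2 dB of GR.
B: 6 dB over, compressed to 1 dB over, so 5 dB of GR.
Difference: 14.2 dB in favour of A.

A, by 14.2 dB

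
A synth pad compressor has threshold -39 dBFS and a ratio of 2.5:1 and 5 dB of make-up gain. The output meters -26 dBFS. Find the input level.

-19 dBFS

Stripping the +5 dB make-up gives -31 dBFS at the gain stage.
That's 8 dB above the -39 dBFS threshold.
Before 2.5:1 compression the overshoot was 8 × 2.5 = 20 dB, so input = -39 + 20 = -19 dBFS.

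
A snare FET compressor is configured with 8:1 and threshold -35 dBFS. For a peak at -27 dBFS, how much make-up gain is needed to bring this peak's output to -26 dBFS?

8 dB

Overshoot 8 dB → 8/8 = 1 dB after compression, so the compressed level is -35 + 1 = -34 dBFS.
Make-up = target − compressed = -26 − (-34) = 8 dB.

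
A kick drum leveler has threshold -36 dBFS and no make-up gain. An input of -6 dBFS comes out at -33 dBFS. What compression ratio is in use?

10:1

Input overshoot = -6 − (-36) = 30 dB; output overshoot = -33 − (-36) = 3 dB.
Ratio = 30 / 3 = 10.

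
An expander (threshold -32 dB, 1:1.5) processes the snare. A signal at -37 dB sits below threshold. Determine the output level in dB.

-39.5 dB

The input is 5 dB below the -32 dB threshold.
A 1:1.5 expander multiplies undershoot by 1.5: 5 × 1.5 = 7.5 dB below threshold.
Output = -32 − 7.5 = -39.5 dB.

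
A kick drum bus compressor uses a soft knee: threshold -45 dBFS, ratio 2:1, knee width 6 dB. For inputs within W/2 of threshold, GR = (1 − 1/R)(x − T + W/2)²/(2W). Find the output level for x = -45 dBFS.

-45.375 dBFS

x − T + W/2 = -45 − (-45) + 3 = 3.
GR = (1 − 1/2) × 3² / 12 = 0.5 × 9 / 12 = 0.375 dB.
Output = -45 − 0.375 = -45.375 dBFS.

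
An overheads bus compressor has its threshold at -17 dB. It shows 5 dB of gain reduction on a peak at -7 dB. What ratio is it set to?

Input overshoot = -7 − (-17) = 10 dB.
Output overshoot = 10 − 5 = 5 dB.
Ratio = input overshoot / output overshoot = 10 / 5 = 2.

2:1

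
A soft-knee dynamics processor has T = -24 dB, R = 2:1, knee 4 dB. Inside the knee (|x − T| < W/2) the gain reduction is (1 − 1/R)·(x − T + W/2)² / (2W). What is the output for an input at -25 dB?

x − T + W/2 = -25 − (-24) + 2 = 1.
GR = (1 − 1/2) × 1² / 8 = 0.5 × 1 / 8 = 0.0625 dB.
Output = -25 − 0.0625 = -25.0625 dB.

-25.0625 dB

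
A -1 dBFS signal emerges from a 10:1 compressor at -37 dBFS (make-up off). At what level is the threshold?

Input is 40 dB above T (since output overshoot × R = input overshoot: (-37 − T)·10 = -1 − T gives T = -41 dBFS).
Check: -41 + (-1 − (-41))/10 = -41 + 4 = -37 dBFS. ✓

-41 dBFS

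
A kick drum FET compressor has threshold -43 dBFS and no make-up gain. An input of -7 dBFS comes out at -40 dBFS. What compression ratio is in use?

12:1

Input overshoot = -7 − (-43) = 36 dB; output overshoot = -40 − (-43) = 3 dB.
Ratio = 36 / 3 = 12.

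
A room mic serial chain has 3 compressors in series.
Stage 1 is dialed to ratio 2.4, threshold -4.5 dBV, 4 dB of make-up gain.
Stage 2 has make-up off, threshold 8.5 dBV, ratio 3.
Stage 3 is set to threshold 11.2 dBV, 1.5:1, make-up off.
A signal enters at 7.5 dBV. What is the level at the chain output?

4.5 dBV

Stage 1: 12 dB above -4.5 dBV, reduced 2.4:1 to 5 dB above → 0.5 dBV; +4 dB make-up → 4.5 dBV.
Stage 2: below threshold (4.5 ≤ 8.5); passes unchanged; output 4.5 dBV.
Stage 3: 4.5 dBV ≤ 11.2 dBV, so stage 3 doesn't engage; output 4.5 dBV.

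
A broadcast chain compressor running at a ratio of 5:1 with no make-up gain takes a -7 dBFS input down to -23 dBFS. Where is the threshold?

-27 dBFS

Input is 20 dB above T (since output overshoot × R = input overshoot: (-23 − T)·5 = -7 − T gives T = -27 dBFS).
Check: -27 + (-7 − (-27))/5 = -27 + 4 = -23 dBFS. ✓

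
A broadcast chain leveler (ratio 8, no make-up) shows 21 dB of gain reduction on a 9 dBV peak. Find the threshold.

Let T be the threshold. Output overshoot = (input overshoot)/R, so -12 − T = (9 − T)/8.
8·(-12 − T) = 9 − T → 7·T = -96 − 9 = -105.
T = -105/7 = -15 dBV.

-15 dBV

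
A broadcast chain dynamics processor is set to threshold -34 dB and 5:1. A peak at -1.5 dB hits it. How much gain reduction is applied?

-1.5 dB exceeds the threshold by 32.5 dB.
A 5:1 ratio leaves 6.5 dB of that excess.
So the signal is attenuated by 32.5 − 6.5 = 26 dB.

26 dB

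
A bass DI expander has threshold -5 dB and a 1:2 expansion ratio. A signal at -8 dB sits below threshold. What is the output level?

The input is 3 dB below the -5 dB threshold.
A 1:2 expander multiplies undershoot by 2: 3 × 2 = 6 dB below threshold.
Output = -5 − 6 = -11 dB.

-11 dB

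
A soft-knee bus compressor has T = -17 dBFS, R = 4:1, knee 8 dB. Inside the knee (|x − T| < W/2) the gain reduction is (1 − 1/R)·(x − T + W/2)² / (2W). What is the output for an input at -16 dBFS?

-17.171875 dBFS

x − T + W/2 = -16 − (-17) + 4 = 5.
GR = (1 − 1/4) × 5² / 16 = 0.75 × 25 / 16 = 1.171875 dB.
Output = -16 − 1.171875 = -17.171875 dBFS.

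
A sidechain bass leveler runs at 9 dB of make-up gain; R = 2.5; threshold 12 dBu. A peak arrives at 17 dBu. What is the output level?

23 dBu

Overshoot: 17 − 12 = 5 dB.
At 2.5:1 the overshoot is divided by 2.5, leaving 2 dB above threshold.
Output = 12 + 2 = 14 dBu; make-up adds 9 dB, giving 23 dBu.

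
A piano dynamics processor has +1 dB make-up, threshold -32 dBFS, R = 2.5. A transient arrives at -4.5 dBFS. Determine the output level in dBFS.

-20 dBFS

The input is 27.5 dB above the -32 dBFS threshold.
2.5:1 compression reduces that to 27.5/2.5 = 11 dB over.
That puts the output at -21 dBFS; make-up adds 1 dB, giving -20 dBFS.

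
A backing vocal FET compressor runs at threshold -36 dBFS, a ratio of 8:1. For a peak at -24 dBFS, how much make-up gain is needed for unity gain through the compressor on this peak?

10.5 dB

Without make-up, output = threshold + overshoot/8 = -36 + 1.5 = -34.5 dBFS.
Gap to target: 10.5 dB.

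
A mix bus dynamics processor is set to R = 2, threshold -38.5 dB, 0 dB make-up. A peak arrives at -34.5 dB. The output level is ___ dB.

-36.5 dB

The input is 4 dB above the -38.5 dB threshold.
2:1 compression reduces that to 4/2 = 2 dB over.
Output = -38.5 + 2 = -36.5 dB.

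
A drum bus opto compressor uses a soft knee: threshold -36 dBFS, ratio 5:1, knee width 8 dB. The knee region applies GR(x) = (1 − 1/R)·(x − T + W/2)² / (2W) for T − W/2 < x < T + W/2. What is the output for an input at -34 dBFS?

-35.8 dBFS

x − T + W/2 = -34 − (-36) + 4 = 6.
GR = (1 − 1/5) × 6² / 16 = 0.8 × 36 / 16 = 1.8 dB.
Output = -34 − 1.8 = -35.8 dBFS.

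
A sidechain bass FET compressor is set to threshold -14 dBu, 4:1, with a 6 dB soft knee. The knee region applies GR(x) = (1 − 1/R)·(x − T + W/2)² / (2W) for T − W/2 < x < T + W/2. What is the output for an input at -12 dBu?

-13.5625 dBu

x − T + W/2 = -12 − (-14) + 3 = 5.
GR = (1 − 1/4) × 5² / 12 = 0.75 × 25 / 12 = 1.5625 dB.
Output = -12 − 1.5625 = -13.5625 dBu.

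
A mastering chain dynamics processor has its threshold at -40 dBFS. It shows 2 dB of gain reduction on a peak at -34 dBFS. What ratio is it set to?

1.5:1

Input overshoot = -34 − (-40) = 6 dB.
Output overshoot = 6 − 2 = 4 dB.
Ratio = input overshoot / output overshoot = 6 / 4 = 1.5.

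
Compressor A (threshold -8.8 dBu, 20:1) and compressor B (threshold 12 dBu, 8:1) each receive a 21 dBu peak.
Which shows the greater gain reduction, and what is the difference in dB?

A, by 20.435 dB

A: 29.8 dB over, compressed to 1.49 dB over, so 28.31 dB of GR.
B: 9 dB over, compressed to 1.125 dB over, so 7.875 dB of GR.
A reduces 20.435 dB more.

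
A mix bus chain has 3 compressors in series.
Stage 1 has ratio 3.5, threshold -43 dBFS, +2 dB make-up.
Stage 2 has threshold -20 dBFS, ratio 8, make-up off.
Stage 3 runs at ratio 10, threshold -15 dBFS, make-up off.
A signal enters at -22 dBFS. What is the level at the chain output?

-35 dBFS

Stage 1: -22 dBFS is 21 dB over -43 dBFS; at 3.5:1 that becomes 6 dB over, giving -37 dBFS; +2 dB make-up → -35 dBFS.
Stage 2: -35 dBFS is at or below the -20 dBFS threshold — no compression; output -35 dBFS.
Stage 3: -35 dBFS ≤ -15 dBFS, so stage 3 doesn't engage; output -35 dBFS.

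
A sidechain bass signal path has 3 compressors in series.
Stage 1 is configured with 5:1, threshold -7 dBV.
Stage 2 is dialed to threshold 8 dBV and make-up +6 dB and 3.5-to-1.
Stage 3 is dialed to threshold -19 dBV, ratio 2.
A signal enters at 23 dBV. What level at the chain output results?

-7 dBV

Stage 1: 23 dBV is 30 dB over -7 dBV; at 5:1 that becomes 6 dB over, giving -1 dBV.
Stage 2: -1 dBV ≤ 8 dBV, so stage 2 doesn't engage; make-up brings it to 5 dBV.
Stage 3: overshoot 24 dB → 24/2 = 12 dB → -7 dBV.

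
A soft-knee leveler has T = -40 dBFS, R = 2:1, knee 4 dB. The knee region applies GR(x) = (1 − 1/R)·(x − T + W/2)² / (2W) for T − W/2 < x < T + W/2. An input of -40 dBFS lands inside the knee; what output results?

-40.25 dBFS

x − T + W/2 = -40 − (-40) + 2 = 2.
GR = (1 − 1/2) × 2² / 8 = 0.5 × 4 / 8 = 0.25 dB.
Output = -40 − 0.25 = -40.25 dBFS.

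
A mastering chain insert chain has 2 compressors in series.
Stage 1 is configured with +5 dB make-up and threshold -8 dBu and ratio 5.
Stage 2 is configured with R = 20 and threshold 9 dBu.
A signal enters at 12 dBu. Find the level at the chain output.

1 dBu

Stage 1: 12 dBu is 20 dB over -8 dBu; at 5:1 that becomes 4 dB over, giving -4 dBu; +5 dB make-up → 1 dBu.
Stage 2: below threshold (1 ≤ 9); passes unchanged; output 1 dBu.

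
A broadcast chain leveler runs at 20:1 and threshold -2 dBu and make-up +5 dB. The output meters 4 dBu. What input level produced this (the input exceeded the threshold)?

Stripping the +5 dB make-up gives -1 dBu at the gain stage.
The compressed level sits -1 − (-2) = 1 dB over threshold.
Undo the ratio: input overshoot = 1 × 20 = 20 dB, giving input = 18 dBu.

18 dBu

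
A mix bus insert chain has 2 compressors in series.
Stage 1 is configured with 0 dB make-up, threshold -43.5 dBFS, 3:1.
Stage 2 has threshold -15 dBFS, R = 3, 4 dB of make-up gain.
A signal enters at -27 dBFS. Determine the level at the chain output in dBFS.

-34 dBFS

Stage 1: overshoot 16.5 dB → 16.5/3 = 5.5 dB → -38 dBFS.
Stage 2: below threshold (-38 ≤ -15); passes unchanged; make-up brings it to -34 dBFS.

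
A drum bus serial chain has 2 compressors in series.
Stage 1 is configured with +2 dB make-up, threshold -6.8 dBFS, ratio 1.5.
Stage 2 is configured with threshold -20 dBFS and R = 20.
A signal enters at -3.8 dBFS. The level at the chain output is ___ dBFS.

Stage 1: -3.8 dBFS is 3 dB over -6.8 dBFS; at 1.5:1 that becomes 2 dB over, giving -4.8 dBFS; +2 dB make-up → -2.8 dBFS.
Stage 2: -2.8 dBFS is 17.2 dB over -20 dBFS; at 20:1 that becomes 0.86 dB over, giving -19.14 dBFS.

-19.14 dBFS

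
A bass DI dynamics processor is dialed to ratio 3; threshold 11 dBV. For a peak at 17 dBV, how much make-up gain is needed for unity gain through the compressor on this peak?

Overshoot 6 dB → 6/3 = 2 dB after compression, so the compressed level is 11 + 2 = 13 dBV.
Make-up = target − compressed = 17 − 13 = 4 dB.

4 dB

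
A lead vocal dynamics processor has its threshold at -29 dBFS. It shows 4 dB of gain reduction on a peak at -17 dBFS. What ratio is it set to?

1.5:1

Input overshoot = -17 − (-29) = 12 dB.
Output overshoot = 12 − 4 = 8 dB.
Ratio = input overshoot / output overshoot = 12 / 8 = 1.5.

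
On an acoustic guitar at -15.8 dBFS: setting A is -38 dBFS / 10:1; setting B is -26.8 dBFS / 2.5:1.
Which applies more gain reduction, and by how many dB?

A, by 13.38 dB

A: 22.2 dB over, compressed to 2.22 dB over, so 19.98 dB of GR.
B: 11 dB over, compressed to 4.4 dB over, so 6.6 dB of GR.
A applies 13.38 dB more gain reduction.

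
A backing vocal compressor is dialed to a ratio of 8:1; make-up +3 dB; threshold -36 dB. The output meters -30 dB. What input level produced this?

-12 dB

Remove make-up: -30 − 3 = -33 dB.
That's 3 dB above the -36 dB threshold.
Input overshoot = R × output overshoot = 24 dB → input = -36 + 24 = -12 dB.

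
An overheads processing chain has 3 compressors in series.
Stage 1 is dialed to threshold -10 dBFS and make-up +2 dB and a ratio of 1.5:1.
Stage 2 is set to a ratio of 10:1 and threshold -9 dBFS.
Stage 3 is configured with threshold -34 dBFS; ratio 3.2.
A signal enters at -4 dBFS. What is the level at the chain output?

-26.03125 dBFS

Stage 1: -4 dBFS is 6 dB over -10 dBFS; at 1.5:1 that becomes 4 dB over, giving -6 dBFS; +2 dB make-up → -4 dBFS.
Stage 2: 5 dB above -9 dBFS, reduced 10:1 to 0.5 dB above → -8.5 dBFS.
Stage 3: overshoot 25.5 dB → 25.5/3.2 = 7.96875 dB → -26.03125 dBFS.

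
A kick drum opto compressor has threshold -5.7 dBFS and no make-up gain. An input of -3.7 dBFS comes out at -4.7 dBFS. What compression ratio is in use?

Input overshoot = -3.7 − (-5.7) = 2 dB; output overshoot = -4.7 − (-5.7) = 1 dB.
Ratio = 2 / 1 = 2.

2:1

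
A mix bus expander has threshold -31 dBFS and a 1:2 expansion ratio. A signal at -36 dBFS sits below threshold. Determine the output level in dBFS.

-41 dBFS

The input is 5 dB below the -31 dBFS threshold.
A 1:2 expander multiplies undershoot by 2: 5 × 2 = 10 dB below threshold.
Output = -31 − 10 = -41 dBFS.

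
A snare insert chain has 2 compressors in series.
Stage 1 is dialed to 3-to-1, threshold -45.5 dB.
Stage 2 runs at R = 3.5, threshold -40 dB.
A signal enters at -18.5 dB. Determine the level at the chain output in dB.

Stage 1: overshoot 27 dB → 27/3 = 9 dB → -36.5 dB.
Stage 2: overshoot 3.5 dB → 3.5/3.5 = 1 dB → -39 dB.

-39 dB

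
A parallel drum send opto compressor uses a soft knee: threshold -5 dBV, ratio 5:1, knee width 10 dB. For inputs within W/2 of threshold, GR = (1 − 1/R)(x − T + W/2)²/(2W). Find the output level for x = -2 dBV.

-4.56 dBV

x − T + W/2 = -2 − (-5) + 5 = 8.
GR = (1 − 1/5) × 8² / 20 = 0.8 × 64 / 20 = 2.56 dB.
Output = -2 − 2.56 = -4.56 dBV.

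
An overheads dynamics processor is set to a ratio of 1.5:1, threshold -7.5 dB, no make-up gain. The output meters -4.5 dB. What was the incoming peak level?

Post-compression overshoot = -4.5 − (-7.5) = 3 dB.
Undo the ratio: input overshoot = 3 × 1.5 = 4.5 dB, giving input = -3 dB.

-3 dB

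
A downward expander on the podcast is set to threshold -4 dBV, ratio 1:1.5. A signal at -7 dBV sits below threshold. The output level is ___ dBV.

Below threshold, a 1:1.5 expander applies gain = (1.5−1)×(T − x) of attenuation.
(1.5−1) × 3 = 1.5 dB, so output = -7 − 1.5 = -8.5 dBV.

-8.5 dBV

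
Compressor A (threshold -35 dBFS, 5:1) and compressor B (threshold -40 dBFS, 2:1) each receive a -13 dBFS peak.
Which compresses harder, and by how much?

A: overshoot 22 dB → output overshoot 4.4 dB → GR 17.6 dB.
B: overshoot 27 dB → output overshoot 13.5 dB → GR 13.5 dB.
A applies 4.1 dB more gain reduction.

A, by 4.1 dB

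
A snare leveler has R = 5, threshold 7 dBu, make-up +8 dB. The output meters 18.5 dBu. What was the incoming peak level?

24.5 dBu

Stripping the +8 dB make-up gives 10.5 dBu at the gain stage.
Post-compression overshoot = 10.5 − 7 = 3.5 dB.
Before 5:1 compression the overshoot was 3.5 × 5 = 17.5 dB, so input = 7 + 17.5 = 24.5 dBu.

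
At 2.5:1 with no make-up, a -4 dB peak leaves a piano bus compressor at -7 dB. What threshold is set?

Input is 5 dB above T (since output overshoot × R = input overshoot: (-7 − T)·2.5 = -4 − T gives T = -9 dB).
Check: -9 + (-4 − (-9))/2.5 = -9 + 2 = -7 dB. ✓

-9 dB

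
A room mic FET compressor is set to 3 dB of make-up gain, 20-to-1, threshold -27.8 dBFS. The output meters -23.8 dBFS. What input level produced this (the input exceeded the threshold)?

-7.8 dBFS

Stripping the +3 dB make-up gives -26.8 dBFS at the gain stage.
That's 1 dB above the -27.8 dBFS threshold.
Input overshoot = R × output overshoot = 20 dB → input = -27.8 + 20 = -7.8 dBFS.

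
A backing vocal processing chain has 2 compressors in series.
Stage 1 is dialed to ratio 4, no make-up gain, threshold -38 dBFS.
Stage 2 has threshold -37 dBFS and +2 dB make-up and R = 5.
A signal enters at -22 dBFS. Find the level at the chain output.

Stage 1: 16 dB above -38 dBFS, reduced 4:1 to 4 dB above → -34 dBFS.
Stage 2: overshoot 3 dB → 3/5 = 0.6 dB → -36.4 dBFS; +2 dB make-up → -34.4 dBFS.

-34.4 dBFS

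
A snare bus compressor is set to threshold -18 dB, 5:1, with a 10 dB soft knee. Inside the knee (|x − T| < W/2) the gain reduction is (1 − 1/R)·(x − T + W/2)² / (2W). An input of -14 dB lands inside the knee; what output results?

x − T + W/2 = -14 − (-18) + 5 = 9.
GR = (1 − 1/5) × 9² / 20 = 0.8 × 81 / 20 = 3.24 dB.
Output = -14 − 3.24 = -17.24 dB.

-17.24 dB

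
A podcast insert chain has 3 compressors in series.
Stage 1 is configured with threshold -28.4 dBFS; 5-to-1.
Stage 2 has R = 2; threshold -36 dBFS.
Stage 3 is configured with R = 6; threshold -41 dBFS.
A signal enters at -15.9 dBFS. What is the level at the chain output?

-39.325 dBFS

Stage 1: -15.9 dBFS is 12.5 dB over -28.4 dBFS; at 5:1 that becomes 2.5 dB over, giving -25.9 dBFS.
Stage 2: -25.9 dBFS is 10.1 dB over -36 dBFS; at 2:1 that becomes 5.05 dB over, giving -30.95 dBFS.
Stage 3: overshoot 10.05 dB → 10.05/6 = 1.675 dB → -39.325 dBFS.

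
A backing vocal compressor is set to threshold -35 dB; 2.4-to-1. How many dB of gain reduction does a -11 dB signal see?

The signal is 24 dB above threshold.
A 2.4:1 ratio leaves 10 dB of that excess.
Gain reduction = 24 − 10 = 14 dB.

14 dB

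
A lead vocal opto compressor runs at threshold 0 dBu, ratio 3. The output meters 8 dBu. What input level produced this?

24 dBu

Post-compression overshoot = 8 − 0 = 8 dB.
Undo the ratio: input overshoot = 8 × 3 = 24 dB, giving input = 24 dBu.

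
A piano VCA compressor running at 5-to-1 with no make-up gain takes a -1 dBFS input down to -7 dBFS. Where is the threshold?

-8.5 dBFS

Let T be the threshold. Output overshoot = (input overshoot)/R, so -7 − T = (-1 − T)/5.
5·(-7 − T) = -1 − T → 4·T = -35 − (-1) = -34.
T = -34/4 = -8.5 dBFS.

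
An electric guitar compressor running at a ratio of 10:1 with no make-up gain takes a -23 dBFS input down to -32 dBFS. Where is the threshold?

-33 dBFS

Input is 10 dB above T (since output overshoot × R = input overshoot: (-32 − T)·10 = -23 − T gives T = -33 dBFS).
Check: -33 + (-23 − (-33))/10 = -33 + 1 = -32 dBFS. ✓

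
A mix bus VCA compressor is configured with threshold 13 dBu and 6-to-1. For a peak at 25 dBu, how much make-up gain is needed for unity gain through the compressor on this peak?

Overshoot 12 dB → 12/6 = 2 dB after compression, so the compressed level is 13 + 2 = 15 dBu.
Make-up = target − compressed = 25 − 15 = 10 dB.

10 dB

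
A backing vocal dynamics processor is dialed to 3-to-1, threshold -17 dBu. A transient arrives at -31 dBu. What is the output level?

-31 dBu

-31 dBu is 14 dB below the -17 dBu threshold, so no gain reduction is applied.
Output = input = -31 dBu.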